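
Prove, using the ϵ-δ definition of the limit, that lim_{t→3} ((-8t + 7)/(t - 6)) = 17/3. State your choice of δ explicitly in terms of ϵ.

Let ϵ > 0 be given. We want δ > 0 with 0 < |t − 3| < δ ⇒ |(-8t + 7)/(t - 6) − (17/3)| < ϵ.
Combining over a common denominator, (-8t + 7)/(t - 6) − (17/3) = [(-8t + 7)·(-3) − (-17)·(t - 6)] / [(-3)·(t - 6)] = 41(t − 3) / ((-3)(t - 6)).
So |(-8t + 7)/(t - 6) − (17/3)| = 41|t − 3| / (3·|t − 6|).
Restrict δ ≤ 3/2. Then |t − 3| < 3/2 gives |t − 6| = |(t − 3) + (-3)| ≥ 3 − 3/2 = 3/2.
Hence |(-8t + 7)/(t - 6) − (17/3)| < 41|t − 3|/(3·(3/2)) = (82/9)|t − 3|, which is < ϵ once |t − 3| < (9/82)ϵ.
Take δ = min(3/2, (9/82)ϵ). Then 0 < |t − 3| < δ forces both bounds, so |(-8t + 7)/(t - 6) − (17/3)| < ϵ.

δ = min(3/2, (9/82)ϵ)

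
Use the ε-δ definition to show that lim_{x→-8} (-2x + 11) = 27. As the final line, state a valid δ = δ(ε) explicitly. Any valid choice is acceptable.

δ = ε/2

Let ε > 0. We need δ > 0 so that 0 < |x + 8| < δ implies |(-2x + 11) − 27| < ε.
|(-2x + 11) − 27| = |-2x - 16| = 2|x + 8|.
So 2|x + 8| < ε exactly when |x + 8| < ε/2.
Choosing δ = ε/2 gives |(-2x + 11) − 27| = 2|x + 8| < ε whenever |x + 8| < δ.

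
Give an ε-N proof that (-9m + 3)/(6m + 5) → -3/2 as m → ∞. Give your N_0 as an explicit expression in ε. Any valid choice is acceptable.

N_0 = (7/4)/ε

Let ε > 0. For m ≥ 1, |(-9m + 3)/(6m + 5) + 3/2| = |63|/(6(6m + 5)) = 63/(6(6m + 5)).
Since 6m + 5 ≥ 6m for m ≥ 1, this is ≤ 63/(6·6m) = (7/4)/m.
So |(-9m + 3)/(6m + 5) + 3/2| < ε whenever m > (7/4)/ε.
Take N_0 = (7/4)/ε. If m > N_0 then |(-9m + 3)/(6m + 5) + 3/2| ≤ (7/4)/m < ε.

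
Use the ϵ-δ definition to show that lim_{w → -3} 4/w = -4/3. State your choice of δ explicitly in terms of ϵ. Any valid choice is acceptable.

Suppose ϵ > 0. We seek δ > 0 such that 0 < |w + 3| < δ implies |4/w + 4/3| < ϵ.
|4/w + 4/3| = 4·|-3 − w|/(3·|w|) = 4|w + 3|/(3|w|).
Restrict δ ≤ 3/2. Then |w + 3| < 3/2 gives |w| > 3/2, so 3|w| > 9/2.
Then |4/w + 4/3| < 4|w + 3|/(9/2), which is < ϵ when |w + 3| < (9/8)ϵ.
Take δ = min(3/2, (9/8)ϵ). Then 0 < |w + 3| < δ gives both |w + 3| < 3/2 and |w + 3| < (9/8)ϵ, so |4/w + 4/3| < ϵ.

δ = min(3/2, (9/8)ϵ)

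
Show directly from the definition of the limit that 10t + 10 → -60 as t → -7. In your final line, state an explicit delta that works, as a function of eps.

delta = eps/10

Let eps > 0. We need delta > 0 so that 0 < |t + 7| < delta implies |(10t + 10) + 60| < eps.
|(10t + 10) + 60| = |10t + 70| = 10|t + 7|.
Thus it suffices that |t + 7| < eps/10.
Choosing delta = eps/10 gives |(10t + 10) + 60| = 10|t + 7| < eps whenever |t + 7| < delta.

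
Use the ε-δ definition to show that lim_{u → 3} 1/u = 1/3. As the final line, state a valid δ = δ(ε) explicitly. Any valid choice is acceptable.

δ = min(3/2, (9/2)ε)

Let ε > 0. We seek δ > 0 such that 0 < |u − 3| < δ implies |1/u − (1/3)| < ε.
|1/u − (1/3)| = |3 − u|/(3·|u|) = |u − 3|/(3|u|).
Restrict δ ≤ 3/2. Then |u − 3| < 3/2 gives |u| > 3/2, so 3|u| > 9/2.
Then |1/u − (1/3)| < |u − 3|/(9/2), which is < ε when |u − 3| < (9/2)ε.
Take δ = min(3/2, (9/2)ε). Then 0 < |u − 3| < δ gives both |u − 3| < 3/2 and |u − 3| < (9/2)ε, so |1/u − (1/3)| < ε.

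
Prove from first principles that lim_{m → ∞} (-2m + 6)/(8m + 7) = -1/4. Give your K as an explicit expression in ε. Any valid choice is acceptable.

K = (31/32)/ε

Let ε > 0. For m ≥ 1, |(-2m + 6)/(8m + 7) + 1/4| = |62|/(8(8m + 7)) = 62/(8(8m + 7)).
Since 8m + 7 ≥ 8m for m ≥ 1, this is ≤ 62/(8·8m) = (31/32)/m.
So |(-2m + 6)/(8m + 7) + 1/4| < ε whenever m > (31/32)/ε.
Take K = (31/32)/ε. If m > K then |(-2m + 6)/(8m + 7) + 1/4| ≤ (31/32)/m < ε.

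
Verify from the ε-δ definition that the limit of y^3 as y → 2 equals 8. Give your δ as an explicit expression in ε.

δ = min(1, ε/19)

Let ε > 0 be given. We seek δ > 0 with 0 < |y − 2| < δ ⇒ |y^3 − 8| < ε.
Factor: y^3 − 8 = (y − 2)(y^2 + 2y + 4), so |y^3 − 8| = |y − 2|·|y^2 + 2y + 4|.
Impose δ ≤ 1 so that |y| < 3; then |y^2 + 2y + 4| ≤ 19.
Hence |y^3 − 8| ≤ 19|y − 2|, which is < ε once |y − 2| < ε/19.
Take δ = min(1, ε/19). If 0 < |y − 2| < δ then both bounds hold and |y^3 − 8| ≤ 19|y − 2| < 19·(ε/19) = ε.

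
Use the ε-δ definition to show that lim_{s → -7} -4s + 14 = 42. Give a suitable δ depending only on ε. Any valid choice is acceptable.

δ = ε/4

Fix ε > 0. We need δ > 0 so that 0 < |s + 7| < δ implies |(-4s + 14) − 42| < ε.
|(-4s + 14) − 42| = |-4s - 28| = 4|s + 7|.
Thus it suffices that |s + 7| < ε/4.
Choosing δ = ε/4 gives |(-4s + 14) − 42| = 4|s + 7| < ε whenever |s + 7| < δ.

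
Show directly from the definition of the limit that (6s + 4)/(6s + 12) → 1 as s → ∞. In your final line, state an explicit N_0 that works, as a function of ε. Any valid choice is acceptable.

Let ε > 0 be given. We seek N_0 > 0 such that s > N_0 implies |(6s + 4)/(6s + 12) − 1| < ε.
(6s + 4)/(6s + 12) − 1 = (6(6s + 4) − 6(6s + 12)) / (6(6s + 12)) = -48/(6(6s + 12)).
For s > 0 we have 6s + 12 > 6s, so |(6s + 4)/(6s + 12) − 1| = 48/(6(6s + 12)) < 48/(6·6s) = (4/3)/s.
Thus |(6s + 4)/(6s + 12) − 1| < ε whenever s > (4/3)/ε.
Take N_0 = (4/3)/ε. If s > N_0 then |(6s + 4)/(6s + 12) − 1| < (4/3)/s < ε.

N_0 = (4/3)/ε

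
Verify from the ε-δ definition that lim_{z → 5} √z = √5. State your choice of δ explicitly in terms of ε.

Let ε > 0 be given. We want δ > 0 such that 0 < |z − 5| < δ implies |√z − √5| < ε.
Rationalise: √z − √5 = (z − 5)/(√z + √5), so |√z − √5| = |z − 5|/(√z + √5).
Restrict δ ≤ 5 so that |z − 5| < 5 forces z > 0, and then √z + √5 > √5.
Hence |√z − √5| < |z − 5|/√5, which is < ε once |z − 5| < √5·ε.
Take δ = min(5, √5·ε). If 0 < |z − 5| < δ then z > 0 and |√z − √5| < |z − 5|/√5 < ε.

δ = min(5, √5·ε)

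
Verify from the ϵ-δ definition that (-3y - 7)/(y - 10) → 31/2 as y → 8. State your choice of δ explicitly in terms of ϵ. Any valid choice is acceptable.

δ = min(1, (2/37)ϵ)

Suppose ϵ > 0. We want δ > 0 with 0 < |y − 8| < δ ⇒ |(-3y - 7)/(y - 10) − (31/2)| < ϵ.
Combining over a common denominator, (-3y - 7)/(y - 10) − (31/2) = [(-3y - 7)·(-2) − (-31)·(y - 10)] / [(-2)·(y - 10)] = 37(y − 8) / ((-2)(y - 10)).
So |(-3y - 7)/(y - 10) − (31/2)| = 37|y − 8| / (2·|y − 10|).
Require δ ≤ 1, so |y − 10| ≥ |-2| − |y − 8| > 2 − 1 = 1.
Hence |(-3y - 7)/(y - 10) − (31/2)| < 37|y − 8|/(2·1) = (37/2)|y − 8|, which is < ϵ once |y − 8| < (2/37)ϵ.
Take δ = min(1, (2/37)ϵ). Then 0 < |y − 8| < δ forces both bounds, so |(-3y - 7)/(y - 10) − (31/2)| < ϵ.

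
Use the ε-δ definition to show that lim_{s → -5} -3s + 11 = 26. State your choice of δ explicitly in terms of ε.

δ = ε/3

Let ε > 0. We need δ > 0 so that 0 < |s + 5| < δ implies |(-3s + 11) − 26| < ε.
|(-3s + 11) − 26| = |-3s - 15| = 3|s + 5|.
So 3|s + 5| < ε exactly when |s + 5| < ε/3.
Choosing δ = ε/3 gives |(-3s + 11) − 26| = 3|s + 5| < ε whenever |s + 5| < δ.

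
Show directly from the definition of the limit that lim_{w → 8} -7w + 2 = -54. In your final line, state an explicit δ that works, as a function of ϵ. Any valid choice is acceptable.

δ = ϵ/7

Suppose ϵ > 0. We need δ > 0 so that 0 < |w − 8| < δ implies |(-7w + 2) + 54| < ϵ.
|(-7w + 2) + 54| = |-7w + 56| = 7|w − 8|.
Thus it suffices that |w − 8| < ϵ/7.
Choosing δ = ϵ/7 gives |(-7w + 2) + 54| = 7|w − 8| < ϵ whenever |w − 8| < δ.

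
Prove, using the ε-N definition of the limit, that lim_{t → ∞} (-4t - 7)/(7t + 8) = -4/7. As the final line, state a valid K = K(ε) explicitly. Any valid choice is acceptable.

K = (17/49)/ε

Let ε > 0. We seek K > 0 such that t > K implies |(-4t - 7)/(7t + 8) + 4/7| < ε.
(-4t - 7)/(7t + 8) + 4/7 = (7(-4t - 7) − (-4)(7t + 8)) / (7(7t + 8)) = -17/(7(7t + 8)).
For t > 0 we have 7t + 8 > 7t, so |(-4t - 7)/(7t + 8) + 4/7| = 17/(7(7t + 8)) < 17/(7·7t) = (17/49)/t.
Thus |(-4t - 7)/(7t + 8) + 4/7| < ε whenever t > (17/49)/ε.
Take K = (17/49)/ε. If t > K then |(-4t - 7)/(7t + 8) + 4/7| < (17/49)/t < ε.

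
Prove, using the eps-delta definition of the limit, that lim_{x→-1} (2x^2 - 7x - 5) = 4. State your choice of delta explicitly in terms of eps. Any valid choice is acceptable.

delta = min(1, eps/13)

Let eps > 0 be given. We want delta > 0 such that 0 < |x + 1| < delta implies |(2x^2 - 7x - 5) − 4| < eps.
(2x^2 - 7x - 5) − 4 = 2x^2 - 7x - 9 = (x + 1)(2x - 9).
So |(2x^2 - 7x - 5) − 4| = |x + 1|·|2x - 9|.
Require delta ≤ 1. Then |x + 1| < 1 gives |x| < 2, and by the triangle inequality |2x - 9| ≤ 2·2 + 9 = 13.
Hence |(2x^2 - 7x - 5) − 4| ≤ 13|x + 1| < eps provided |x + 1| < eps/13.
Take delta = min(1, eps/13). Then 0 < |x + 1| < delta gives both |x + 1| < 1 and |x + 1| < eps/13, so |(2x^2 - 7x - 5) − 4| < eps.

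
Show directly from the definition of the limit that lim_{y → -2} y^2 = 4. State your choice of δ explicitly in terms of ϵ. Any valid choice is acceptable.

Let ϵ > 0. We seek δ > 0 with 0 < |y + 2| < δ ⇒ |y^2 − 4| < ϵ.
Factor: y^2 − 4 = (y + 2)(y - 2), so |y^2 − 4| = |y + 2|·|y - 2|.
Restrict δ ≤ 1. Then |y + 2| < 1 gives |y| < 3, so by the triangle inequality |y - 2| ≤ 3 + 2 = 5.
Hence |y^2 − 4| ≤ 5|y + 2|, which is < ϵ once |y + 2| < ϵ/5.
Take δ = min(1, ϵ/5). If 0 < |y + 2| < δ then both bounds hold and |y^2 − 4| ≤ 5|y + 2| < 5·(ϵ/5) = ϵ.

δ = min(1, ϵ/5)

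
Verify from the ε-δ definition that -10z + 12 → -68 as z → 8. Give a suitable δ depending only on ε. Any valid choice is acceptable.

Let ε > 0 be given. We need δ > 0 so that 0 < |z − 8| < δ implies |(-10z + 12) + 68| < ε.
Since (-10z + 12) + 68 = -10(z − 8), we have |(-10z + 12) + 68| = 10|z − 8|.
So 10|z − 8| < ε exactly when |z − 8| < ε/10.
Choosing δ = ε/10 gives |(-10z + 12) + 68| = 10|z − 8| < ε whenever |z − 8| < δ.

δ = ε/10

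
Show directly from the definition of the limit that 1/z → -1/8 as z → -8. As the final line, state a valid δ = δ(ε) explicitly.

Let ε > 0 be given. We seek δ > 0 such that 0 < |z + 8| < δ implies |1/z + 1/8| < ε.
|1/z + 1/8| = |-8 − z|/(8·|z|) = |z + 8|/(8|z|).
Require δ ≤ 4 so that |z| > 8 − 4 = 4, hence 8|z| > 32.
Then |1/z + 1/8| < |z + 8|/32, which is < ε when |z + 8| < 32ε.
Take δ = min(4, 32ε). Then 0 < |z + 8| < δ gives both |z + 8| < 4 and |z + 8| < 32ε, so |1/z + 1/8| < ε.

δ = min(4, 32ε)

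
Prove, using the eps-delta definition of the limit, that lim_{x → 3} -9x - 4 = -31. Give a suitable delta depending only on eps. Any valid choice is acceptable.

Let eps > 0 be given. We need delta > 0 so that 0 < |x − 3| < delta implies |(-9x - 4) + 31| < eps.
Since (-9x - 4) + 31 = -9(x − 3), we have |(-9x - 4) + 31| = 9|x − 3|.
Thus it suffices that |x − 3| < eps/9.
Choosing delta = eps/9 gives |(-9x - 4) + 31| = 9|x − 3| < eps whenever |x − 3| < delta.

delta = eps/9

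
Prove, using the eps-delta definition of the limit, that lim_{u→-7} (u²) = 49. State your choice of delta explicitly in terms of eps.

delta = min(2, eps/16)

Let eps > 0 be given. We seek delta > 0 with 0 < |u + 7| < delta ⇒ |u² − 49| < eps.
Factor: u² − 49 = (u + 7)(u - 7), so |u² − 49| = |u + 7|·|u - 7|.
Impose delta ≤ 2 so that |u| < 9; then |u - 7| ≤ 16.
Hence |u² − 49| ≤ 16|u + 7|, which is < eps once |u + 7| < eps/16.
Take delta = min(2, eps/16). If 0 < |u + 7| < delta then both bounds hold and |u² − 49| ≤ 16|u + 7| < 16·(eps/16) = eps.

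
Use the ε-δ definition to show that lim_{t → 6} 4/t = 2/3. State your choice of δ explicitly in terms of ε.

Fix ε > 0. We seek δ > 0 such that 0 < |t − 6| < δ implies |4/t − (2/3)| < ε.
|4/t − (2/3)| = 4·|6 − t|/(6·|t|) = 4|t − 6|/(6|t|).
Restrict δ ≤ 3. Then |t − 6| < 3 gives |t| > 3, so 6|t| > 18.
Then |4/t − (2/3)| < 4|t − 6|/18, which is < ε when |t − 6| < (9/2)ε.
Take δ = min(3, (9/2)ε). Then 0 < |t − 6| < δ gives both |t − 6| < 3 and |t − 6| < (9/2)ε, so |4/t − (2/3)| < ε.

δ = min(3, (9/2)ε)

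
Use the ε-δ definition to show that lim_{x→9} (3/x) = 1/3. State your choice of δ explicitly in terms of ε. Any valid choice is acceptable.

δ = min(9/2, (27/2)ε)

Let ε > 0. We seek δ > 0 such that 0 < |x − 9| < δ implies |3/x − (1/3)| < ε.
|3/x − (1/3)| = 3·|9 − x|/(9·|x|) = 3|x − 9|/(9|x|).
Require δ ≤ 9/2 so that |x| > 9 − 9/2 = 9/2, hence 9|x| > 81/2.
Then |3/x − (1/3)| < 3|x − 9|/(81/2), which is < ε when |x − 9| < (27/2)ε.
Take δ = min(9/2, (27/2)ε). Then 0 < |x − 9| < δ gives both |x − 9| < 9/2 and |x − 9| < (27/2)ε, so |3/x − (1/3)| < ε.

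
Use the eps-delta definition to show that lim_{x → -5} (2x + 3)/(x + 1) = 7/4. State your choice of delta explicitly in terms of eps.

delta = min(2, 8eps)

Let eps > 0 be given. We want delta > 0 with 0 < |x + 5| < delta ⇒ |(2x + 3)/(x + 1) − (7/4)| < eps.
Combining over a common denominator, (2x + 3)/(x + 1) − (7/4) = [(2x + 3)·(-4) − (-7)·(x + 1)] / [(-4)·(x + 1)] = -1(x + 5) / ((-4)(x + 1)).
So |(2x + 3)/(x + 1) − (7/4)| = |x + 5| / (4·|x + 1|).
Require delta ≤ 2, so |x + 1| ≥ |-4| − |x + 5| > 4 − 2 = 2.
Hence |(2x + 3)/(x + 1) − (7/4)| < |x + 5|/(4·2) = (1/8)|x + 5|, which is < eps once |x + 5| < 8eps.
Take delta = min(2, 8eps). Then 0 < |x + 5| < delta forces both bounds, so |(2x + 3)/(x + 1) − (7/4)| < eps.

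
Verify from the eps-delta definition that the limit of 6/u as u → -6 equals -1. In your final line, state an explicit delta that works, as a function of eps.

delta = min(3, 3eps)

Fix eps > 0. We seek delta > 0 such that 0 < |u + 6| < delta implies |6/u + 1| < eps.
|6/u + 1| = 6·|-6 − u|/(6·|u|) = 6|u + 6|/(6|u|).
Require delta ≤ 3 so that |u| > 6 − 3 = 3, hence 6|u| > 18.
Then |6/u + 1| < 6|u + 6|/18, which is < eps when |u + 6| < 3eps.
Take delta = min(3, 3eps). Then 0 < |u + 6| < delta gives both |u + 6| < 3 and |u + 6| < 3eps, so |6/u + 1| < eps.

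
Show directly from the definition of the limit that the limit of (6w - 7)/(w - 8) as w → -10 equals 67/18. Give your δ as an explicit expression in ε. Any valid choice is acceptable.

δ = min(9, (162/41)ε)

Fix ε > 0. We want δ > 0 with 0 < |w + 10| < δ ⇒ |(6w - 7)/(w - 8) − (67/18)| < ε.
Combining over a common denominator, (6w - 7)/(w - 8) − (67/18) = [(6w - 7)·(-18) − (-67)·(w - 8)] / [(-18)·(w - 8)] = -41(w + 10) / ((-18)(w - 8)).
So |(6w - 7)/(w - 8) − (67/18)| = 41|w + 10| / (18·|w − 8|).
Restrict δ ≤ 9. Then |w + 10| < 9 gives |w − 8| = |(w + 10) + (-18)| ≥ 18 − 9 = 9.
Hence |(6w - 7)/(w - 8) − (67/18)| < 41|w + 10|/(18·9) = (41/162)|w + 10|, which is < ε once |w + 10| < (162/41)ε.
Take δ = min(9, (162/41)ε). Then 0 < |w + 10| < δ forces both bounds, so |(6w - 7)/(w - 8) − (67/18)| < ε.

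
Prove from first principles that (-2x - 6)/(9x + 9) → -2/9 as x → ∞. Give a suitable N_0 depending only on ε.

Fix ε > 0. We seek N_0 > 0 such that x > N_0 implies |(-2x - 6)/(9x + 9) + 2/9| < ε.
(-2x - 6)/(9x + 9) + 2/9 = (9(-2x - 6) − (-2)(9x + 9)) / (9(9x + 9)) = -36/(9(9x + 9)).
For x > 0 we have 9x + 9 > 9x, so |(-2x - 6)/(9x + 9) + 2/9| = 36/(9(9x + 9)) < 36/(9·9x) = (4/9)/x.
Thus |(-2x - 6)/(9x + 9) + 2/9| < ε whenever x > (4/9)/ε.
Take N_0 = (4/9)/ε. If x > N_0 then |(-2x - 6)/(9x + 9) + 2/9| < (4/9)/x < ε.

N_0 = (4/9)/ε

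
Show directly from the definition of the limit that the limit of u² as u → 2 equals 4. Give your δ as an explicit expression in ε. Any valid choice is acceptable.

δ = min(1, ε/5)

Suppose ε > 0. We seek δ > 0 with 0 < |u − 2| < δ ⇒ |u² − 4| < ε.
Factor: u² − 4 = (u − 2)(u + 2), so |u² − 4| = |u − 2|·|u + 2|.
Restrict δ ≤ 1. Then |u − 2| < 1 gives |u| < 3, so by the triangle inequality |u + 2| ≤ 3 + 2 = 5.
Hence |u² − 4| ≤ 5|u − 2|, which is < ε once |u − 2| < ε/5.
Take δ = min(1, ε/5). If 0 < |u − 2| < δ then both bounds hold and |u² − 4| ≤ 5|u − 2| < 5·(ε/5) = ε.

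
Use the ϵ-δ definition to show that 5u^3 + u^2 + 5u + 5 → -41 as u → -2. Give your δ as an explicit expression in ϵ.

δ = min(1, ϵ/95)

Fix ϵ > 0. We want δ > 0 such that 0 < |u + 2| < δ implies |(5u^3 + u^2 + 5u + 5) + 41| < ϵ.
(5u^3 + u^2 + 5u + 5) + 41 = 5u^3 + u^2 + 5u + 46 = (u + 2)(5u^2 - 9u + 23).
So |(5u^3 + u^2 + 5u + 5) + 41| = |u + 2|·|5u^2 - 9u + 23|.
Require δ ≤ 1. Then |u + 2| < 1 gives |u| < 3, and by the triangle inequality |5u^2 - 9u + 23| ≤ 5·3^2 + 9·3 + 23 = 95.
Hence |(5u^3 + u^2 + 5u + 5) + 41| ≤ 95|u + 2| < ϵ provided |u + 2| < ϵ/95.
Choosing δ = min(1, ϵ/95) ensures both conditions, hence |(5u^3 + u^2 + 5u + 5) + 41| < ϵ.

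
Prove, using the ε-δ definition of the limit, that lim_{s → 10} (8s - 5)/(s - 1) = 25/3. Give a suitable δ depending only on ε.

Suppose ε > 0. We want δ > 0 with 0 < |s − 10| < δ ⇒ |(8s - 5)/(s - 1) − (25/3)| < ε.
Combining over a common denominator, (8s - 5)/(s - 1) − (25/3) = [(8s - 5)·9 − 75·(s - 1)] / [9·(s - 1)] = -3(s − 10) / (9(s - 1)).
So |(8s - 5)/(s - 1) − (25/3)| = 3|s − 10| / (9·|s − 1|).
Require δ ≤ 9/2, so |s − 1| ≥ |9| − |s − 10| > 9 − 9/2 = 9/2.
Hence |(8s - 5)/(s - 1) − (25/3)| < 3|s − 10|/(9·(9/2)) = (2/27)|s − 10|, which is < ε once |s − 10| < (27/2)ε.
Take δ = min(9/2, (27/2)ε). Then 0 < |s − 10| < δ forces both bounds, so |(8s - 5)/(s - 1) − (25/3)| < ε.

δ = min(9/2, (27/2)ε)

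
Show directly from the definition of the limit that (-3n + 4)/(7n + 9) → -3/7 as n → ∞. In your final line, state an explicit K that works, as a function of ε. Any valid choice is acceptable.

Let ε > 0 be given. For n ≥ 1, |(-3n + 4)/(7n + 9) + 3/7| = |55|/(7(7n + 9)) = 55/(7(7n + 9)).
Since 7n + 9 ≥ 7n for n ≥ 1, this is ≤ 55/(7·7n) = (55/49)/n.
So |(-3n + 4)/(7n + 9) + 3/7| < ε whenever n > (55/49)/ε.
Take K = (55/49)/ε. If n > K then |(-3n + 4)/(7n + 9) + 3/7| ≤ (55/49)/n < ε.

K = (55/49)/ε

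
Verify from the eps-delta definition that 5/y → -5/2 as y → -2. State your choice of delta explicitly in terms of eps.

delta = min(1, (2/5)eps)

Let eps > 0 be given. We seek delta > 0 such that 0 < |y + 2| < delta implies |5/y + 5/2| < eps.
|5/y + 5/2| = 5·|-2 − y|/(2·|y|) = 5|y + 2|/(2|y|).
Require delta ≤ 1 so that |y| > 2 − 1 = 1, hence 2|y| > 2.
Then |5/y + 5/2| < 5|y + 2|/2, which is < eps when |y + 2| < (2/5)eps.
Take delta = min(1, (2/5)eps). Then 0 < |y + 2| < delta gives both |y + 2| < 1 and |y + 2| < (2/5)eps, so |5/y + 5/2| < eps.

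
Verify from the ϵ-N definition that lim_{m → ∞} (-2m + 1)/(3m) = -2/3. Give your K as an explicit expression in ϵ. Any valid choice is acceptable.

Fix ϵ > 0. For m ≥ 1, |(-2m + 1)/(3m) + 2/3| = |3|/(3(3m)) = 3/(3(3m)).
Since 3m ≥ 3m for m ≥ 1, this is ≤ 3/(3·3m) = (1/3)/m.
So |(-2m + 1)/(3m) + 2/3| < ϵ whenever m > (1/3)/ϵ.
Take K = (1/3)/ϵ. If m > K then |(-2m + 1)/(3m) + 2/3| ≤ (1/3)/m < ϵ.

K = (1/3)/ϵ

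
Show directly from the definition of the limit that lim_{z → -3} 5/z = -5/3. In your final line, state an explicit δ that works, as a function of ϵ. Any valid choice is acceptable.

Suppose ϵ > 0. We seek δ > 0 such that 0 < |z + 3| < δ implies |5/z + 5/3| < ϵ.
|5/z + 5/3| = 5·|-3 − z|/(3·|z|) = 5|z + 3|/(3|z|).
Restrict δ ≤ 3/2. Then |z + 3| < 3/2 gives |z| > 3/2, so 3|z| > 9/2.
Then |5/z + 5/3| < 5|z + 3|/(9/2), which is < ϵ when |z + 3| < (9/10)ϵ.
Take δ = min(3/2, (9/10)ϵ). Then 0 < |z + 3| < δ gives both |z + 3| < 3/2 and |z + 3| < (9/10)ϵ, so |5/z + 5/3| < ϵ.

δ = min(3/2, (9/10)ϵ)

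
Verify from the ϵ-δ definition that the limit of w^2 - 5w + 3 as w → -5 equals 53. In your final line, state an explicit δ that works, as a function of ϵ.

δ = min(2, ϵ/17)

Let ϵ > 0 be given. We want δ > 0 such that 0 < |w + 5| < δ implies |(w^2 - 5w + 3) − 53| < ϵ.
(w^2 - 5w + 3) − 53 = w^2 - 5w - 50 = (w + 5)(w - 10).
So |(w^2 - 5w + 3) − 53| = |w + 5|·|w - 10|.
Require δ ≤ 2. Then |w + 5| < 2 gives |w| < 7, and by the triangle inequality |w - 10| ≤ 7 + 10 = 17.
Hence |(w^2 - 5w + 3) − 53| ≤ 17|w + 5| < ϵ provided |w + 5| < ϵ/17.
Choosing δ = min(2, ϵ/17) ensures both conditions, hence |(w^2 - 5w + 3) − 53| < ϵ.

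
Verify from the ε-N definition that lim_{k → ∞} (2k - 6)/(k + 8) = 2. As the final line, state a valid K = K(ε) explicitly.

Fix ε > 0. For k ≥ 1, |(2k - 6)/(k + 8) − 2| = |-22|/((k + 8)) = 22/((k + 8)).
Since k + 8 ≥ k for k ≥ 1, this is ≤ 22/(k) = 22/k.
So |(2k - 6)/(k + 8) − 2| < ε whenever k > 22/ε.
Take K = 22/ε. If k > K then |(2k - 6)/(k + 8) − 2| ≤ 22/k < ε.

K = 22/ε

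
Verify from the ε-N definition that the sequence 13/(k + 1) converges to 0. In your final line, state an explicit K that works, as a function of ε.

K = 13/ε

Let ε > 0 be given. For k ≥ 1, |13/(k + 1) − 0| = 13/(k + 1) ≤ 13/k.
We need 13/k < ε, i.e. k > 13/ε.
Take K = 13/ε. If k > K then |13/(k + 1)| ≤ 13/k < ε.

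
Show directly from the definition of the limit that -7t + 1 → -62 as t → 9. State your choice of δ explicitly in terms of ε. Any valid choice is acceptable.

δ = ε/7

Let ε > 0. We need δ > 0 so that 0 < |t − 9| < δ implies |(-7t + 1) + 62| < ε.
|(-7t + 1) + 62| = |-7t + 63| = 7|t − 9|.
So 7|t − 9| < ε exactly when |t − 9| < ε/7.
Choosing δ = ε/7 gives |(-7t + 1) + 62| = 7|t − 9| < ε whenever |t − 9| < δ.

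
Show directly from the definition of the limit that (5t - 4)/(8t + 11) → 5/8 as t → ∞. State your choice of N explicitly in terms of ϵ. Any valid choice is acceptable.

N = (87/64)/ϵ

Let ϵ > 0. We seek N > 0 such that t > N implies |(5t - 4)/(8t + 11) − (5/8)| < ϵ.
(5t - 4)/(8t + 11) − (5/8) = (8(5t - 4) − 5(8t + 11)) / (8(8t + 11)) = -87/(8(8t + 11)).
For t > 0 we have 8t + 11 > 8t, so |(5t - 4)/(8t + 11) − (5/8)| = 87/(8(8t + 11)) < 87/(8·8t) = (87/64)/t.
Thus |(5t - 4)/(8t + 11) − (5/8)| < ϵ whenever t > (87/64)/ϵ.
Take N = (87/64)/ϵ. If t > N then |(5t - 4)/(8t + 11) − (5/8)| < (87/64)/t < ϵ.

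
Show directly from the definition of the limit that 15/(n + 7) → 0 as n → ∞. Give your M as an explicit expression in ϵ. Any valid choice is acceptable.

M = 15/ϵ

Let ϵ > 0. For n ≥ 1, |15/(n + 7) − 0| = 15/(n + 7) ≤ 15/n.
We need 15/n < ϵ, i.e. n > 15/ϵ.
Take M = 15/ϵ. If n > M then |15/(n + 7)| ≤ 15/n < ϵ.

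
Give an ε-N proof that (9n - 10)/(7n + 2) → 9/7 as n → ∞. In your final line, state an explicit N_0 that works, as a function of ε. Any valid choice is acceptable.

N_0 = (88/49)/ε

Suppose ε > 0. For n ≥ 1, |(9n - 10)/(7n + 2) − (9/7)| = |-88|/(7(7n + 2)) = 88/(7(7n + 2)).
Since 7n + 2 ≥ 7n for n ≥ 1, this is ≤ 88/(7·7n) = (88/49)/n.
So |(9n - 10)/(7n + 2) − (9/7)| < ε whenever n > (88/49)/ε.
Take N_0 = (88/49)/ε. If n > N_0 then |(9n - 10)/(7n + 2) − (9/7)| ≤ (88/49)/n < ε.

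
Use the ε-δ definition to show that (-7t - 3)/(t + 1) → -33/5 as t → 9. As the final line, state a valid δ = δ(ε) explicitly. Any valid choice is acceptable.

δ = min(5, (25/2)ε)

Let ε > 0. We want δ > 0 with 0 < |t − 9| < δ ⇒ |(-7t - 3)/(t + 1) + 33/5| < ε.
Combining over a common denominator, (-7t - 3)/(t + 1) + 33/5 = [(-7t - 3)·10 − (-66)·(t + 1)] / [10·(t + 1)] = -4(t − 9) / (10(t + 1)).
So |(-7t - 3)/(t + 1) + 33/5| = 4|t − 9| / (10·|t + 1|).
Restrict δ ≤ 5. Then |t − 9| < 5 gives |t + 1| = |(t − 9) + 10| ≥ 10 − 5 = 5.
Hence |(-7t - 3)/(t + 1) + 33/5| < 4|t − 9|/(10·5) = (2/25)|t − 9|, which is < ε once |t − 9| < (25/2)ε.
Take δ = min(5, (25/2)ε). Then 0 < |t − 9| < δ forces both bounds, so |(-7t - 3)/(t + 1) + 33/5| < ε.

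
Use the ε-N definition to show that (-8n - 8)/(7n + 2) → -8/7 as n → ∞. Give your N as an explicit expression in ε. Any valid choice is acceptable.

N = (40/49)/ε

Let ε > 0 be given. For n ≥ 1, |(-8n - 8)/(7n + 2) + 8/7| = |-40|/(7(7n + 2)) = 40/(7(7n + 2)).
Since 7n + 2 ≥ 7n for n ≥ 1, this is ≤ 40/(7·7n) = (40/49)/n.
So |(-8n - 8)/(7n + 2) + 8/7| < ε whenever n > (40/49)/ε.
Take N = (40/49)/ε. If n > N then |(-8n - 8)/(7n + 2) + 8/7| ≤ (40/49)/n < ε.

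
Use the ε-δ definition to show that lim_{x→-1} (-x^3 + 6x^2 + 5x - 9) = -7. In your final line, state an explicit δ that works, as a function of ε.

δ = min(2, ε/32)

Fix ε > 0. We want δ > 0 such that 0 < |x + 1| < δ implies |(-x^3 + 6x^2 + 5x - 9) + 7| < ε.
(-x^3 + 6x^2 + 5x - 9) + 7 = -x^3 + 6x^2 + 5x - 2 = (x + 1)(-x^2 + 7x - 2).
So |(-x^3 + 6x^2 + 5x - 9) + 7| = |x + 1|·|-x^2 + 7x - 2|.
Assume first that |x + 1| < 2, so |x| < 3. Then |-x^2 + 7x - 2| ≤ 3^2 + 7·3 + 2 = 32.
Hence |(-x^3 + 6x^2 + 5x - 9) + 7| ≤ 32|x + 1| < ε provided |x + 1| < ε/32.
Take δ = min(2, ε/32). Then 0 < |x + 1| < δ gives both |x + 1| < 2 and |x + 1| < ε/32, so |(-x^3 + 6x^2 + 5x - 9) + 7| < ε.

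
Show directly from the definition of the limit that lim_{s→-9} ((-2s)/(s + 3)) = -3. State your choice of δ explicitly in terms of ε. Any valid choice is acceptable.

δ = min(3, 3ε)

Suppose ε > 0. We want δ > 0 with 0 < |s + 9| < δ ⇒ |(-2s)/(s + 3) + 3| < ε.
Combining over a common denominator, (-2s)/(s + 3) + 3 = [(-2s)·(-6) − 18·(s + 3)] / [(-6)·(s + 3)] = -6(s + 9) / ((-6)(s + 3)).
So |(-2s)/(s + 3) + 3| = 6|s + 9| / (6·|s + 3|).
Require δ ≤ 3, so |s + 3| ≥ |-6| − |s + 9| > 6 − 3 = 3.
Hence |(-2s)/(s + 3) + 3| < 6|s + 9|/(6·3) = (1/3)|s + 9|, which is < ε once |s + 9| < 3ε.
Take δ = min(3, 3ε). Then 0 < |s + 9| < δ forces both bounds, so |(-2s)/(s + 3) + 3| < ε.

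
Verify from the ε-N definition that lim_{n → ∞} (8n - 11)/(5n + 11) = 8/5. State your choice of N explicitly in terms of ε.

Let ε > 0 be given. For n ≥ 1, |(8n - 11)/(5n + 11) − (8/5)| = |-143|/(5(5n + 11)) = 143/(5(5n + 11)).
Since 5n + 11 ≥ 5n for n ≥ 1, this is ≤ 143/(5·5n) = (143/25)/n.
So |(8n - 11)/(5n + 11) − (8/5)| < ε whenever n > (143/25)/ε.
Take N = (143/25)/ε. If n > N then |(8n - 11)/(5n + 11) − (8/5)| ≤ (143/25)/n < ε.

N = (143/25)/ε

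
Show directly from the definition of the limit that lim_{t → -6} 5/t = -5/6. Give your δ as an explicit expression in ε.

Let ε > 0. We seek δ > 0 such that 0 < |t + 6| < δ implies |5/t + 5/6| < ε.
|5/t + 5/6| = 5·|-6 − t|/(6·|t|) = 5|t + 6|/(6|t|).
Restrict δ ≤ 3. Then |t + 6| < 3 gives |t| > 3, so 6|t| > 18.
Then |5/t + 5/6| < 5|t + 6|/18, which is < ε when |t + 6| < (18/5)ε.
Take δ = min(3, (18/5)ε). Then 0 < |t + 6| < δ gives both |t + 6| < 3 and |t + 6| < (18/5)ε, so |5/t + 5/6| < ε.

δ = min(3, (18/5)ε)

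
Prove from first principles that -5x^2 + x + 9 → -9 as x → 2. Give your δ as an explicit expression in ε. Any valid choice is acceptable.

δ = min(2, ε/29)

Let ε > 0 be given. We want δ > 0 such that 0 < |x − 2| < δ implies |(-5x^2 + x + 9) + 9| < ε.
(-5x^2 + x + 9) + 9 = -5x^2 + x + 18 = (x − 2)(-5x - 9).
So |(-5x^2 + x + 9) + 9| = |x − 2|·|-5x - 9|.
Require δ ≤ 2. Then |x − 2| < 2 gives |x| < 4, and by the triangle inequality |-5x - 9| ≤ 5·4 + 9 = 29.
Hence |(-5x^2 + x + 9) + 9| ≤ 29|x − 2| < ε provided |x − 2| < ε/29.
Take δ = min(2, ε/29). Then 0 < |x − 2| < δ gives both |x − 2| < 2 and |x − 2| < ε/29, so |(-5x^2 + x + 9) + 9| < ε.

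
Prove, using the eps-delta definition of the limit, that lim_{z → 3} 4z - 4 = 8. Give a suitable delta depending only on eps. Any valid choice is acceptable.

delta = eps/4

Let eps > 0. We need delta > 0 so that 0 < |z − 3| < delta implies |(4z - 4) − 8| < eps.
Since (4z - 4) − 8 = 4(z − 3), we have |(4z - 4) − 8| = 4|z − 3|.
So 4|z − 3| < eps exactly when |z − 3| < eps/4.
Choosing delta = eps/4 gives |(4z - 4) − 8| = 4|z − 3| < eps whenever |z − 3| < delta.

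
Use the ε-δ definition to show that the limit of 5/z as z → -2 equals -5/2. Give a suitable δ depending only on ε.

δ = min(1, (2/5)ε)

Fix ε > 0. We seek δ > 0 such that 0 < |z + 2| < δ implies |5/z + 5/2| < ε.
|5/z + 5/2| = 5·|-2 − z|/(2·|z|) = 5|z + 2|/(2|z|).
Require δ ≤ 1 so that |z| > 2 − 1 = 1, hence 2|z| > 2.
Then |5/z + 5/2| < 5|z + 2|/2, which is < ε when |z + 2| < (2/5)ε.
Take δ = min(1, (2/5)ε). Then 0 < |z + 2| < δ gives both |z + 2| < 1 and |z + 2| < (2/5)ε, so |5/z + 5/2| < ε.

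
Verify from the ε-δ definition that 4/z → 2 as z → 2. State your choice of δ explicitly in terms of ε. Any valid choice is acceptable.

Fix ε > 0. We seek δ > 0 such that 0 < |z − 2| < δ implies |4/z − 2| < ε.
|4/z − 2| = 4·|2 − z|/(2·|z|) = 4|z − 2|/(2|z|).
Require δ ≤ 1 so that |z| > 2 − 1 = 1, hence 2|z| > 2.
Then |4/z − 2| < 4|z − 2|/2, which is < ε when |z − 2| < (1/2)ε.
Take δ = min(1, (1/2)ε). Then 0 < |z − 2| < δ gives both |z − 2| < 1 and |z − 2| < (1/2)ε, so |4/z − 2| < ε.

δ = min(1, (1/2)ε)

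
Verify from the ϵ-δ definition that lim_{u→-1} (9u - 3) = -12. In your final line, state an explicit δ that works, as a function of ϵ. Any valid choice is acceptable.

δ = ϵ/9

Suppose ϵ > 0. We need δ > 0 so that 0 < |u + 1| < δ implies |(9u - 3) + 12| < ϵ.
|(9u - 3) + 12| = |9u + 9| = 9|u + 1|.
So 9|u + 1| < ϵ exactly when |u + 1| < ϵ/9.
Take δ = ϵ/9. If 0 < |u + 1| < δ then |(9u - 3) + 12| = 9|u + 1| < 9·(ϵ/9) = ϵ.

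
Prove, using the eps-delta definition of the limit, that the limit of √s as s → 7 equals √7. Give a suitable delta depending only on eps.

Suppose eps > 0. We want delta > 0 such that 0 < |s − 7| < delta implies |√s − √7| < eps.
Multiplying by the conjugate, |√s − √7| = |s − 7|/(√s + √7).
Restrict delta ≤ 7 so that |s − 7| < 7 forces s > 0, and then √s + √7 > √7.
Hence |√s − √7| < |s − 7|/√7, which is < eps once |s − 7| < √7·eps.
Take delta = min(7, √7·eps). If 0 < |s − 7| < delta then s > 0 and |√s − √7| < |s − 7|/√7 < eps.

delta = min(7, √7·eps)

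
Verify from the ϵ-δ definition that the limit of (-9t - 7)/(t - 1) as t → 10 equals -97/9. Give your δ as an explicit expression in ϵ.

Let ϵ > 0 be given. We want δ > 0 with 0 < |t − 10| < δ ⇒ |(-9t - 7)/(t - 1) + 97/9| < ϵ.
Combining over a common denominator, (-9t - 7)/(t - 1) + 97/9 = [(-9t - 7)·9 − (-97)·(t - 1)] / [9·(t - 1)] = 16(t − 10) / (9(t - 1)).
So |(-9t - 7)/(t - 1) + 97/9| = 16|t − 10| / (9·|t − 1|).
Require δ ≤ 9/2, so |t − 1| ≥ |9| − |t − 10| > 9 − 9/2 = 9/2.
Hence |(-9t - 7)/(t - 1) + 97/9| < 16|t − 10|/(9·(9/2)) = (32/81)|t − 10|, which is < ϵ once |t − 10| < (81/32)ϵ.
Take δ = min(9/2, (81/32)ϵ). Then 0 < |t − 10| < δ forces both bounds, so |(-9t - 7)/(t - 1) + 97/9| < ϵ.

δ = min(9/2, (81/32)ϵ)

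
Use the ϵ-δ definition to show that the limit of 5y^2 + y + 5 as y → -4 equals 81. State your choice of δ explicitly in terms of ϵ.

δ = min(2, ϵ/49)

Suppose ϵ > 0. We want δ > 0 such that 0 < |y + 4| < δ implies |(5y^2 + y + 5) − 81| < ϵ.
(5y^2 + y + 5) − 81 = 5y^2 + y - 76 = (y + 4)(5y - 19).
So |(5y^2 + y + 5) − 81| = |y + 4|·|5y - 19|.
Assume first that |y + 4| < 2, so |y| < 6. Then |5y - 19| ≤ 5·6 + 19 = 49.
Hence |(5y^2 + y + 5) − 81| ≤ 49|y + 4| < ϵ provided |y + 4| < ϵ/49.
Take δ = min(2, ϵ/49). Then 0 < |y + 4| < δ gives both |y + 4| < 2 and |y + 4| < ϵ/49, so |(5y^2 + y + 5) − 81| < ϵ.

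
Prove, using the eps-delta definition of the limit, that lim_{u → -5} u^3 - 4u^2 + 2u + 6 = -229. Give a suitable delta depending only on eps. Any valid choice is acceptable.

Fix eps > 0. We want delta > 0 such that 0 < |u + 5| < delta implies |(u^3 - 4u^2 + 2u + 6) + 229| < eps.
(u^3 - 4u^2 + 2u + 6) + 229 = u^3 - 4u^2 + 2u + 235 = (u + 5)(u^2 - 9u + 47).
So |(u^3 - 4u^2 + 2u + 6) + 229| = |u + 5|·|u^2 - 9u + 47|.
Assume first that |u + 5| < 1, so |u| < 6. Then |u^2 - 9u + 47| ≤ 6^2 + 9·6 + 47 = 137.
Hence |(u^3 - 4u^2 + 2u + 6) + 229| ≤ 137|u + 5| < eps provided |u + 5| < eps/137.
Choosing delta = min(1, eps/137) ensures both conditions, hence |(u^3 - 4u^2 + 2u + 6) + 229| < eps.

delta = min(1, eps/137)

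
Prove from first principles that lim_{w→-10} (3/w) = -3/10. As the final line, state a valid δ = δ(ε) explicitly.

δ = min(5, (50/3)ε)

Let ε > 0 be given. We seek δ > 0 such that 0 < |w + 10| < δ implies |3/w + 3/10| < ε.
|3/w + 3/10| = 3·|-10 − w|/(10·|w|) = 3|w + 10|/(10|w|).
Require δ ≤ 5 so that |w| > 10 − 5 = 5, hence 10|w| > 50.
Then |3/w + 3/10| < 3|w + 10|/50, which is < ε when |w + 10| < (50/3)ε.
Take δ = min(5, (50/3)ε). Then 0 < |w + 10| < δ gives both |w + 10| < 5 and |w + 10| < (50/3)ε, so |3/w + 3/10| < ε.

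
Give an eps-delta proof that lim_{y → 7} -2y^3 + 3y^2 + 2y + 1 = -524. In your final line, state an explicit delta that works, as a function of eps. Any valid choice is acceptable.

delta = min(2, eps/336)

Fix eps > 0. We want delta > 0 such that 0 < |y − 7| < delta implies |(-2y^3 + 3y^2 + 2y + 1) + 524| < eps.
(-2y^3 + 3y^2 + 2y + 1) + 524 = -2y^3 + 3y^2 + 2y + 525 = (y − 7)(-2y^2 - 11y - 75).
So |(-2y^3 + 3y^2 + 2y + 1) + 524| = |y − 7|·|-2y^2 - 11y - 75|.
Require delta ≤ 2. Then |y − 7| < 2 gives |y| < 9, and by the triangle inequality |-2y^2 - 11y - 75| ≤ 2·9^2 + 11·9 + 75 = 336.
Hence |(-2y^3 + 3y^2 + 2y + 1) + 524| ≤ 336|y − 7| < eps provided |y − 7| < eps/336.
Choosing delta = min(2, eps/336) ensures both conditions, hence |(-2y^3 + 3y^2 + 2y + 1) + 524| < eps.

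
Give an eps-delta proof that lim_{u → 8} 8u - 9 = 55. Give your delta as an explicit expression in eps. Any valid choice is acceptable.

delta = eps/8

Fix eps > 0. We need delta > 0 so that 0 < |u − 8| < delta implies |(8u - 9) − 55| < eps.
|(8u - 9) − 55| = |8u - 64| = 8|u − 8|.
Thus it suffices that |u − 8| < eps/8.
Take delta = eps/8. If 0 < |u − 8| < delta then |(8u - 9) − 55| = 8|u − 8| < 8·(eps/8) = eps.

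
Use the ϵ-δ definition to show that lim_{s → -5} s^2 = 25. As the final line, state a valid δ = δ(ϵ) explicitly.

δ = min(1, ϵ/11)

Suppose ϵ > 0. We seek δ > 0 with 0 < |s + 5| < δ ⇒ |s^2 − 25| < ϵ.
Factor: s^2 − 25 = (s + 5)(s - 5), so |s^2 − 25| = |s + 5|·|s - 5|.
Restrict δ ≤ 1. Then |s + 5| < 1 gives |s| < 6, so by the triangle inequality |s - 5| ≤ 6 + 5 = 11.
Hence |s^2 − 25| ≤ 11|s + 5|, which is < ϵ once |s + 5| < ϵ/11.
Take δ = min(1, ϵ/11). If 0 < |s + 5| < δ then both bounds hold and |s^2 − 25| ≤ 11|s + 5| < 11·(ϵ/11) = ϵ.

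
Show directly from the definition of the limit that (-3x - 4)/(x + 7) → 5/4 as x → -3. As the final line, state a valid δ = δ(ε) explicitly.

δ = min(2, (8/17)ε)

Let ε > 0. We want δ > 0 with 0 < |x + 3| < δ ⇒ |(-3x - 4)/(x + 7) − (5/4)| < ε.
Combining over a common denominator, (-3x - 4)/(x + 7) − (5/4) = [(-3x - 4)·4 − 5·(x + 7)] / [4·(x + 7)] = -17(x + 3) / (4(x + 7)).
So |(-3x - 4)/(x + 7) − (5/4)| = 17|x + 3| / (4·|x + 7|).
Restrict δ ≤ 2. Then |x + 3| < 2 gives |x + 7| = |(x + 3) + 4| ≥ 4 − 2 = 2.
Hence |(-3x - 4)/(x + 7) − (5/4)| < 17|x + 3|/(4·2) = (17/8)|x + 3|, which is < ε once |x + 3| < (8/17)ε.
Take δ = min(2, (8/17)ε). Then 0 < |x + 3| < δ forces both bounds, so |(-3x - 4)/(x + 7) − (5/4)| < ε.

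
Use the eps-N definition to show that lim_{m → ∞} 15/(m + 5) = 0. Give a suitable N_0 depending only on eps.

N_0 = 15/eps

Suppose eps > 0. For m ≥ 1, |15/(m + 5) − 0| = 15/(m + 5) ≤ 15/m.
We need 15/m < eps, i.e. m > 15/eps.
Take N_0 = 15/eps. If m > N_0 then |15/(m + 5)| ≤ 15/m < eps.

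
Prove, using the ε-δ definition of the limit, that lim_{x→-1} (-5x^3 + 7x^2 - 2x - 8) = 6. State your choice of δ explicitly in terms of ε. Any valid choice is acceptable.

δ = min(2, ε/95)

Let ε > 0. We want δ > 0 such that 0 < |x + 1| < δ implies |(-5x^3 + 7x^2 - 2x - 8) − 6| < ε.
(-5x^3 + 7x^2 - 2x - 8) − 6 = -5x^3 + 7x^2 - 2x - 14 = (x + 1)(-5x^2 + 12x - 14).
So |(-5x^3 + 7x^2 - 2x - 8) − 6| = |x + 1|·|-5x^2 + 12x - 14|.
Require δ ≤ 2. Then |x + 1| < 2 gives |x| < 3, and by the triangle inequality |-5x^2 + 12x - 14| ≤ 5·3^2 + 12·3 + 14 = 95.
Hence |(-5x^3 + 7x^2 - 2x - 8) − 6| ≤ 95|x + 1| < ε provided |x + 1| < ε/95.
Choosing δ = min(2, ε/95) ensures both conditions, hence |(-5x^3 + 7x^2 - 2x - 8) − 6| < ε.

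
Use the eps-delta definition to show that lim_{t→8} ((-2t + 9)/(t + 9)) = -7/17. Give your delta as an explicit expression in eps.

delta = min(17/2, (289/54)eps)

Let eps > 0 be given. We want delta > 0 with 0 < |t − 8| < delta ⇒ |(-2t + 9)/(t + 9) + 7/17| < eps.
Combining over a common denominator, (-2t + 9)/(t + 9) + 7/17 = [(-2t + 9)·17 − (-7)·(t + 9)] / [17·(t + 9)] = -27(t − 8) / (17(t + 9)).
So |(-2t + 9)/(t + 9) + 7/17| = 27|t − 8| / (17·|t + 9|).
Restrict delta ≤ 17/2. Then |t − 8| < 17/2 gives |t + 9| = |(t − 8) + 17| ≥ 17 − 17/2 = 17/2.
Hence |(-2t + 9)/(t + 9) + 7/17| < 27|t − 8|/(17·(17/2)) = (54/289)|t − 8|, which is < eps once |t − 8| < (289/54)eps.
Take delta = min(17/2, (289/54)eps). Then 0 < |t − 8| < delta forces both bounds, so |(-2t + 9)/(t + 9) + 7/17| < eps.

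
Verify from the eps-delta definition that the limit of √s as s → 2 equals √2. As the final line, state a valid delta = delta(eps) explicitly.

delta = min(2, √2·eps)

Suppose eps > 0. We want delta > 0 such that 0 < |s − 2| < delta implies |√s − √2| < eps.
Multiplying by the conjugate, |√s − √2| = |s − 2|/(√s + √2).
Restrict delta ≤ 2 so that |s − 2| < 2 forces s > 0, and then √s + √2 > √2.
Hence |√s − √2| < |s − 2|/√2, which is < eps once |s − 2| < √2·eps.
Take delta = min(2, √2·eps). If 0 < |s − 2| < delta then s > 0 and |√s − √2| < |s − 2|/√2 < eps.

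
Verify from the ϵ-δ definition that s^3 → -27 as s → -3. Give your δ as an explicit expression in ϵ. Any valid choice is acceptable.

Let ϵ > 0 be given. We seek δ > 0 with 0 < |s + 3| < δ ⇒ |s^3 + 27| < ϵ.
Factor: s^3 + 27 = (s + 3)(s^2 - 3s + 9), so |s^3 + 27| = |s + 3|·|s^2 - 3s + 9|.
Impose δ ≤ 1 so that |s| < 4; then |s^2 - 3s + 9| ≤ 37.
Hence |s^3 + 27| ≤ 37|s + 3|, which is < ϵ once |s + 3| < ϵ/37.
Take δ = min(1, ϵ/37). If 0 < |s + 3| < δ then both bounds hold and |s^3 + 27| ≤ 37|s + 3| < 37·(ϵ/37) = ϵ.

δ = min(1, ϵ/37)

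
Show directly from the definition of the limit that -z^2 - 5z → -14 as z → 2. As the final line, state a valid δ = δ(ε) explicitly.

δ = min(2, ε/11)

Let ε > 0. We want δ > 0 such that 0 < |z − 2| < δ implies |(-z^2 - 5z) + 14| < ε.
(-z^2 - 5z) + 14 = -z^2 - 5z + 14 = (z − 2)(-z - 7).
So |(-z^2 - 5z) + 14| = |z − 2|·|-z - 7|.
Require δ ≤ 2. Then |z − 2| < 2 gives |z| < 4, and by the triangle inequality |-z - 7| ≤ 4 + 7 = 11.
Hence |(-z^2 - 5z) + 14| ≤ 11|z − 2| < ε provided |z − 2| < ε/11.
Take δ = min(2, ε/11). Then 0 < |z − 2| < δ gives both |z − 2| < 2 and |z − 2| < ε/11, so |(-z^2 - 5z) + 14| < ε.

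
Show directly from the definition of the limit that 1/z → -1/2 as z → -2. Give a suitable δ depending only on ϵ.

δ = min(1, 2ϵ)

Let ϵ > 0 be given. We seek δ > 0 such that 0 < |z + 2| < δ implies |1/z + 1/2| < ϵ.
|1/z + 1/2| = |-2 − z|/(2·|z|) = |z + 2|/(2|z|).
Require δ ≤ 1 so that |z| > 2 − 1 = 1, hence 2|z| > 2.
Then |1/z + 1/2| < |z + 2|/2, which is < ϵ when |z + 2| < 2ϵ.
Take δ = min(1, 2ϵ). Then 0 < |z + 2| < δ gives both |z + 2| < 1 and |z + 2| < 2ϵ, so |1/z + 1/2| < ϵ.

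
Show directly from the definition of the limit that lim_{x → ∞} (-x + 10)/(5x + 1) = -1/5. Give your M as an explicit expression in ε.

Let ε > 0. We seek M > 0 such that x > M implies |(-x + 10)/(5x + 1) + 1/5| < ε.
(-x + 10)/(5x + 1) + 1/5 = (5(-x + 10) − (-1)(5x + 1)) / (5(5x + 1)) = 51/(5(5x + 1)).
For x > 0 we have 5x + 1 > 5x, so |(-x + 10)/(5x + 1) + 1/5| = 51/(5(5x + 1)) < 51/(5·5x) = (51/25)/x.
Thus |(-x + 10)/(5x + 1) + 1/5| < ε whenever x > (51/25)/ε.
Take M = (51/25)/ε. If x > M then |(-x + 10)/(5x + 1) + 1/5| < (51/25)/x < ε.

M = (51/25)/ε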